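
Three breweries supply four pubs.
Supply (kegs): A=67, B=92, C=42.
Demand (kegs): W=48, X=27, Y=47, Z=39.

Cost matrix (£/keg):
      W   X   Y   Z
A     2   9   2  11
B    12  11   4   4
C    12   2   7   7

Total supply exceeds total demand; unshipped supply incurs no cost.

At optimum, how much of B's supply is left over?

Minimum-cost shipments:
  A→W: 48 kegs
  A→Y: 19 kegs
  B→Y: 28 kegs
  B→Z: 39 kegs
  C→X: 27 kegs
Total cost = £456.
B ships 67 of its 92, leaving 25.

25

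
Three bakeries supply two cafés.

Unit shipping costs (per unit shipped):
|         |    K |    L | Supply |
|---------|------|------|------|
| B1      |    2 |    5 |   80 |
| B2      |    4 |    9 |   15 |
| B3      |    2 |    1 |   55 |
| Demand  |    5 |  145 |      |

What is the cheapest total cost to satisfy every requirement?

An optimal shipping plan:
  B1–L: 80 × 5 = 400
  B2–K: 5 × 4 = 20
  B2–L: 10 × 9 = 90
  B3–L: 55 × 1 = 55
Total = 400 + 20 + 90 + 55 = 565.

565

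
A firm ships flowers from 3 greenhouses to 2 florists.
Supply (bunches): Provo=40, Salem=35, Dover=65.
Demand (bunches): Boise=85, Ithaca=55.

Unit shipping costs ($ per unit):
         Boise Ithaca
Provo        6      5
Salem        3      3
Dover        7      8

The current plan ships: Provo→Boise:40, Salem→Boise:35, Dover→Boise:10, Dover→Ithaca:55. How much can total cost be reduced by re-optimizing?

Current plan cost = 40·6 + 35·3 + 10·7 + 55·8 = $855.
Optimal plan:
  Provo→Ithaca: 40 × $5 = $200
  Salem→Boise: 20 × $3 = $60
  Salem→Ithaca: 15 × $3 = $45
  Dover→Boise: 65 × $7 = $455
Optimal cost = $760.
Saving = 855 − 760 = $95.

95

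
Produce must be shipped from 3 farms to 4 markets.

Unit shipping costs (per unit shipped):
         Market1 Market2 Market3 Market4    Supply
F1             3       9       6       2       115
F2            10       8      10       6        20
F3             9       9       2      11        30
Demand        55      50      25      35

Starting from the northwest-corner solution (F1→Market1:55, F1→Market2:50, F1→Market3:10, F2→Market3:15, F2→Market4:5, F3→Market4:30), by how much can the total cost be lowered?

470

Current plan cost = 55·3 + 50·9 + 10·6 + 15·10 + 5·6 + 30·11 = 1185.
Optimal plan:
  F1→Market1: 55 × 3 = 165
  F1→Market2: 25 × 9 = 225
  F1→Market4: 35 × 2 = 70
  F2→Market2: 20 × 8 = 160
  F3→Market2: 5 × 9 = 45
  F3→Market3: 25 × 2 = 50
Optimal cost = 715.
Saving = 1185 − 715 = 470.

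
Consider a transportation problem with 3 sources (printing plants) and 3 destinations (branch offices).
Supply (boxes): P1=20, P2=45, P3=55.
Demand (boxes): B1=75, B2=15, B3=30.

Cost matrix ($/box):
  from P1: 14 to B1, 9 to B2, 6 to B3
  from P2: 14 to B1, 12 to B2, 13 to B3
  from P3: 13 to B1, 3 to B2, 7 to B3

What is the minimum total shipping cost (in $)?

1255

One minimum-cost allocation:
  P1–B3: 20 × $6 = $120
  P2–B1: 45 × $14 = $630
  P3–B1: 30 × $13 = $390
  P3–B2: 15 × $3 = $45
  P3–B3: 10 × $7 = $70
Total = 120 + 630 + 390 + 45 + 70 = $1255.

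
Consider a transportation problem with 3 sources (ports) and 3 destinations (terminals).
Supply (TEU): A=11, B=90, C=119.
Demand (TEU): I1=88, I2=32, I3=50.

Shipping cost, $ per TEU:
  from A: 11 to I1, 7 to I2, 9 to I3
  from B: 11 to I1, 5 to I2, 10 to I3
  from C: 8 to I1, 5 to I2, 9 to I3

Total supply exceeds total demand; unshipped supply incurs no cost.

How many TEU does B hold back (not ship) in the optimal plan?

50

Minimum-cost shipments:
  A→I3: 11 × $9 = $99
  B→I2: 32 × $5 = $160
  B→I3: 8 × $10 = $80
  C→I1: 88 × $8 = $704
  C→I3: 31 × $9 = $279
Total cost = $1322.
B ships 40 of its 90, leaving 50.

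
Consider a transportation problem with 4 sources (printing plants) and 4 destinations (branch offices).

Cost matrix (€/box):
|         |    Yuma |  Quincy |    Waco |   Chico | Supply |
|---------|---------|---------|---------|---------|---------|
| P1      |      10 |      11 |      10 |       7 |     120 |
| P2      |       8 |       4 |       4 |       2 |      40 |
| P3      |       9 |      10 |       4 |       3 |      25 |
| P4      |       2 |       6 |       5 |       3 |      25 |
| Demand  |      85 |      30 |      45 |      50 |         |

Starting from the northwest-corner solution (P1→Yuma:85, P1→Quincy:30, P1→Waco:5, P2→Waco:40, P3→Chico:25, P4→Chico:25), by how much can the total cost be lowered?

180

Current plan cost = 85·10 + 30·11 + 5·10 + 40·4 + 25·3 + 25·3 = €1540.
Optimal plan:
  P1 to Yuma: 60 × €10 = €600
  P1 to Waco: 10 × €10 = €100
  P1 to Chico: 50 × €7 = €350
  P2 to Quincy: 30 × €4 = €120
  P2 to Waco: 10 × €4 = €40
  P3 to Waco: 25 × €4 = €100
  P4 to Yuma: 25 × €2 = €50
Optimal cost = €1360.
Saving = 1540 − 1360 = €180.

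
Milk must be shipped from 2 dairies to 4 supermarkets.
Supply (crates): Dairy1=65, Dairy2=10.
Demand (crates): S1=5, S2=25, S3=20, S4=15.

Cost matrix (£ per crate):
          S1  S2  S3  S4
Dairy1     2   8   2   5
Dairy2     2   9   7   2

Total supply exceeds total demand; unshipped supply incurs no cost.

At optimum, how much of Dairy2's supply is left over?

Minimum-cost shipments:
  Dairy1→S1: 5 × £2 = £10
  Dairy1→S2: 25 × £8 = £200
  Dairy1→S3: 20 × £2 = £40
  Dairy1→S4: 5 × £5 = £25
  Dairy2→S4: 10 × £2 = £20
Total cost = £295.
Dairy2 ships 10 of its 10, leaving 0.

0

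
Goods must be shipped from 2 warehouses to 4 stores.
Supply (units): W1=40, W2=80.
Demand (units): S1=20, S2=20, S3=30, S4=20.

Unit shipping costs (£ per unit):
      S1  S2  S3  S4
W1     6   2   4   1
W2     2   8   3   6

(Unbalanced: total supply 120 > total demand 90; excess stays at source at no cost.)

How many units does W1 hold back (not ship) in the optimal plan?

Minimum-cost shipments:
  W1→S2: 20 × £2 = £40
  W1→S4: 20 × £1 = £20
  W2→S1: 20 × £2 = £40
  W2→S3: 30 × £3 = £90
Total cost = £190.
W1 ships 40 of its 40, leaving 0.

0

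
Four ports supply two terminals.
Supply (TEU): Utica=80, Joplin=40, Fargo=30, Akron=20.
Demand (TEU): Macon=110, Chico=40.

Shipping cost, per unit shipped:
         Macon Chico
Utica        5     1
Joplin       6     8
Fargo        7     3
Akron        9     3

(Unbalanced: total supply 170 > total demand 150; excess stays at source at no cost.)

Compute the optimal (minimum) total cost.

A cheapest plan:
  Utica→Macon: 40 × 5 = 200
  Utica→Chico: 40 × 1 = 40
  Joplin→Macon: 40 × 6 = 240
  Fargo→Macon: 30 × 7 = 210
Total = 200 + 40 + 240 + 210 = 690.

690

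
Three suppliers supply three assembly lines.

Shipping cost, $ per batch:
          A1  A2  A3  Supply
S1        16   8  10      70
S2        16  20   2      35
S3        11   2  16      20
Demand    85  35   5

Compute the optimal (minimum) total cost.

An optimal shipping plan:
  S1→A1: 55 × $16 = $880
  S1→A2: 15 × $8 = $120
  S2→A1: 30 × $16 = $480
  S2→A3: 5 × $2 = $10
  S3→A2: 20 × $2 = $40
Total = 880 + 120 + 480 + 10 + 40 = $1530.

1530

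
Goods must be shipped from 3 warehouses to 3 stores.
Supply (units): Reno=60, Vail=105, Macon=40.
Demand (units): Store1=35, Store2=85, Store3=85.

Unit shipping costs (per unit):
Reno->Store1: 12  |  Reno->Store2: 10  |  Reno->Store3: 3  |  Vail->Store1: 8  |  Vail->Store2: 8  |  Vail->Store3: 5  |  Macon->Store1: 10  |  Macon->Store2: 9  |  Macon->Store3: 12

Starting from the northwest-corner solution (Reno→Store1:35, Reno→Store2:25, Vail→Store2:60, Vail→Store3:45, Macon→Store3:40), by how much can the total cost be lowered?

550

Current plan cost = 35·12 + 25·10 + 60·8 + 45·5 + 40·12 = 1855.
Optimal plan:
  Reno to Store3: 60 units
  Vail to Store1: 35 units
  Vail to Store2: 45 units
  Vail to Store3: 25 units
  Macon to Store2: 40 units
Optimal cost = 1305.
Saving = 1855 − 1305 = 550.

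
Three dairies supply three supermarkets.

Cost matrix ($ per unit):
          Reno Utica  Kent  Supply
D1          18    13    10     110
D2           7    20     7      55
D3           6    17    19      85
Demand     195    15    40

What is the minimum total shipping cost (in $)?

A cheapest plan:
  D1->Reno: 55 × $18 = $990
  D1->Utica: 15 × $13 = $195
  D1->Kent: 40 × $10 = $400
  D2->Reno: 55 × $7 = $385
  D3->Reno: 85 × $6 = $510
Total = 990 + 195 + 400 + 385 + 510 = $2480.

2480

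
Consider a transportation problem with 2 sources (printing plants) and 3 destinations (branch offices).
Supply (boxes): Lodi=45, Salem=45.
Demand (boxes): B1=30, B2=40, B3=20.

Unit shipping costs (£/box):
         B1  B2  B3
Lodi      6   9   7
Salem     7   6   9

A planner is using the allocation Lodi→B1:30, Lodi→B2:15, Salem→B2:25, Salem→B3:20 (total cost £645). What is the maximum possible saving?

80

Current plan cost = 30·6 + 15·9 + 25·6 + 20·9 = £645.
Optimal plan:
  Lodi–B1: 25 × £6 = £150
  Lodi–B3: 20 × £7 = £140
  Salem–B1: 5 × £7 = £35
  Salem–B2: 40 × £6 = £240
Optimal cost = £565.
Saving = 645 − 565 = £80.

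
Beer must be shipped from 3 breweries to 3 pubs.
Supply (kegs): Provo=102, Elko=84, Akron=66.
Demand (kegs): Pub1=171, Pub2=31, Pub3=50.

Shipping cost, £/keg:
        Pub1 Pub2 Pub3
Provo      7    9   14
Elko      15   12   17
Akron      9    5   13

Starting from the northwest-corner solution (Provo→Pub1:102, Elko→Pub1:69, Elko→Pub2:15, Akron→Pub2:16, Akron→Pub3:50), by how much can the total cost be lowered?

Current plan cost = 102·7 + 69·15 + 15·12 + 16·5 + 50·13 = £2659.
Optimal plan:
  Provo to Pub1: 102 kegs
  Elko to Pub1: 34 kegs
  Elko to Pub3: 50 kegs
  Akron to Pub1: 35 kegs
  Akron to Pub2: 31 kegs
Optimal cost = £2544.
Saving = 2659 − 2544 = £115.

115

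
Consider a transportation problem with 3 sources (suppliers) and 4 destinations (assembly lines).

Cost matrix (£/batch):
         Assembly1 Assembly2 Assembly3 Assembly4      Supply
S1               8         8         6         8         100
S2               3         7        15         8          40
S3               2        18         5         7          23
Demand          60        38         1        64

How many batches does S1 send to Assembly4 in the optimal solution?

64

The minimum-cost plan:
  S1–Assembly2: 35 batches
  S1–Assembly3: 1 batches
  S1–Assembly4: 64 batches
  S2–Assembly1: 37 batches
  S2–Assembly2: 3 batches
  S3–Assembly1: 23 batches
Total cost = £976.
So S1→Assembly4 carries 64 batches.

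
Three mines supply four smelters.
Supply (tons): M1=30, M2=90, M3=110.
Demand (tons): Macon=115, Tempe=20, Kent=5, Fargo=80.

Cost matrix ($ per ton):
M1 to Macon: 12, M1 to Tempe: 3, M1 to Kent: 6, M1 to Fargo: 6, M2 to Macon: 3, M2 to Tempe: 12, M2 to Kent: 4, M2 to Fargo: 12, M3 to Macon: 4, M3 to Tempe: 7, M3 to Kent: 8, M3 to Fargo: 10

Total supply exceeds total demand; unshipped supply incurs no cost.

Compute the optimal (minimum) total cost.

One minimum-cost allocation:
  M1→Tempe: 20 × $3 = $60
  M1→Fargo: 10 × $6 = $60
  M2→Macon: 85 × $3 = $255
  M2→Kent: 5 × $4 = $20
  M3→Macon: 30 × $4 = $120
  M3→Fargo: 70 × $10 = $700
Total = 60 + 60 + 255 + 20 + 120 + 700 = $1215.
(Supply check: M1 ships 30; M2 ships 90; M3 ships 100.)

1215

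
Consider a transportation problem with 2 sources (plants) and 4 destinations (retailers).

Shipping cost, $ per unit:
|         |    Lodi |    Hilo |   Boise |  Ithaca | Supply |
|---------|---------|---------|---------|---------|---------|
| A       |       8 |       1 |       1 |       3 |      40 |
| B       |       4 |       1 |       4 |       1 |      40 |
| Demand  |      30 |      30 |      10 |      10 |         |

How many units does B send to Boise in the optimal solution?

0

The minimum-cost plan:
  A->Hilo: 30 units
  A->Boise: 10 units
  B->Lodi: 30 units
  B->Ithaca: 10 units
Total cost = $170.
The route B→Boise is not used.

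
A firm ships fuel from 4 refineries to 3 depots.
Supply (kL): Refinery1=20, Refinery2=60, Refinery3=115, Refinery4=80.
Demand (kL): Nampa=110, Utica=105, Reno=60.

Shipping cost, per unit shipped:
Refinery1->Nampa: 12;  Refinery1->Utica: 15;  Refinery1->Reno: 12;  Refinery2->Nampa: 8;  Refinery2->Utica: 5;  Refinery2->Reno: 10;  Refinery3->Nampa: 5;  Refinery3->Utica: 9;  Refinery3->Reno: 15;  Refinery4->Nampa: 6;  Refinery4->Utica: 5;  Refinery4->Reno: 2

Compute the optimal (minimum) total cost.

An optimal shipping plan:
  Refinery1–Utica: 20 × 15 = 300
  Refinery2–Utica: 60 × 5 = 300
  Refinery3–Nampa: 110 × 5 = 550
  Refinery3–Utica: 5 × 9 = 45
  Refinery4–Utica: 20 × 5 = 100
  Refinery4–Reno: 60 × 2 = 120
Total = 300 + 300 + 550 + 45 + 100 + 120 = 1415.

1415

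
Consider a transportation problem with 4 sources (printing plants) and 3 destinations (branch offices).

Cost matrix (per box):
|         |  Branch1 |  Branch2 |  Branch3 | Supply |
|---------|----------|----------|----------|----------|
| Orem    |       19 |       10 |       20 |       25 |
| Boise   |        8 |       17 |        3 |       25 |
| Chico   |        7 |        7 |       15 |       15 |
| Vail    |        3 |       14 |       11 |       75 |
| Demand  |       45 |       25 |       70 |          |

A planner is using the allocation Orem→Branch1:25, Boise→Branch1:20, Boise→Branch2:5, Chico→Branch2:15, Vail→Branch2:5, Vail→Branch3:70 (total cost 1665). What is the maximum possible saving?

Current plan cost = 25·19 + 20·8 + 5·17 + 15·7 + 5·14 + 70·11 = 1665.
Optimal plan:
  Orem–Branch2: 25 × 10 = 250
  Boise–Branch3: 25 × 3 = 75
  Chico–Branch1: 15 × 7 = 105
  Vail–Branch1: 30 × 3 = 90
  Vail–Branch3: 45 × 11 = 495
Optimal cost = 1015.
Saving = 1665 − 1015 = 650.

650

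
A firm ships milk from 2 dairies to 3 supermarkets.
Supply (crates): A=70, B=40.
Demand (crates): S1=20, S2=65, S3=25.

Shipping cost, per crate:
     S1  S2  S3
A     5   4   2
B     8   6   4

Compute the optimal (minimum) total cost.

A cheapest plan:
  A to S1: 20 × 5 = 100
  A to S2: 50 × 4 = 200
  B to S2: 15 × 6 = 90
  B to S3: 25 × 4 = 100
Total = 100 + 200 + 90 + 100 = 490.

490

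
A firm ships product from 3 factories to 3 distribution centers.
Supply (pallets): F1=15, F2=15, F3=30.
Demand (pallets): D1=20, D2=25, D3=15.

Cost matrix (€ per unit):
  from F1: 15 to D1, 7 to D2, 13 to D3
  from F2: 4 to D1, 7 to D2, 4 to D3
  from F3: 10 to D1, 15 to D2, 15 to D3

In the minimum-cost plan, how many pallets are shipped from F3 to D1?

The minimum-cost plan:
  F1→D2: 15 × €7 = €105
  F2→D3: 15 × €4 = €60
  F3→D1: 20 × €10 = €200
  F3→D2: 10 × €15 = €150
Total cost = €515.
So F3→D1 carries 20 pallets.

20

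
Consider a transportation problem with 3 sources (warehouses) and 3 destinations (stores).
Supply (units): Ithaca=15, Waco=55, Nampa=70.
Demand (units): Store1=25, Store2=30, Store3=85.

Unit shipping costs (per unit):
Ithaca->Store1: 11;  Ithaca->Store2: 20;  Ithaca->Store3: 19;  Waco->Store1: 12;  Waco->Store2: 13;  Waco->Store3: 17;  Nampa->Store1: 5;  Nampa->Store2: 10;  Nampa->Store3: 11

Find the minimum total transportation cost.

A cheapest plan:
  Ithaca–Store1: 15 × 11 = 165
  Waco–Store2: 30 × 13 = 390
  Waco–Store3: 25 × 17 = 425
  Nampa–Store1: 10 × 5 = 50
  Nampa–Store3: 60 × 11 = 660
Total = 165 + 390 + 425 + 50 + 660 = 1690.
(Supply check: Ithaca ships 15; Waco ships 55; Nampa ships 70.)

1690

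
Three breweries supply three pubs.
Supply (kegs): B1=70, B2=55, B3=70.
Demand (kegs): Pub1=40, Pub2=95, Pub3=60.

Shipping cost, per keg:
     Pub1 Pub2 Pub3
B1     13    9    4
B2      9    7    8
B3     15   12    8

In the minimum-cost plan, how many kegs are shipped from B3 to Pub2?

Optimal shipments:
  B1 to Pub2: 10 × 9 = 90
  B1 to Pub3: 60 × 4 = 240
  B2 to Pub1: 40 × 9 = 360
  B2 to Pub2: 15 × 7 = 105
  B3 to Pub2: 70 × 12 = 840
Total cost = 1635.
So B3→Pub2 carries 70 kegs.

70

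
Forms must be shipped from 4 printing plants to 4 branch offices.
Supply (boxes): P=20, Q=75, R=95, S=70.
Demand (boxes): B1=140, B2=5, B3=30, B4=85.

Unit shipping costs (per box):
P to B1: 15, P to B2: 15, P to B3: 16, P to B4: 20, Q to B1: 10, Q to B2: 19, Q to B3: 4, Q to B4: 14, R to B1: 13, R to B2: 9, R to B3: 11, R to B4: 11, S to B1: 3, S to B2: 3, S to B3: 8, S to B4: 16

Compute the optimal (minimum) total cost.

One minimum-cost allocation:
  P->B1: 20 × 15 = 300
  Q->B1: 45 × 10 = 450
  Q->B3: 30 × 4 = 120
  R->B1: 5 × 13 = 65
  R->B2: 5 × 9 = 45
  R->B4: 85 × 11 = 935
  S->B1: 70 × 3 = 210
Total = 300 + 450 + 120 + 65 + 45 + 935 + 210 = 2125.
(Supply check: P ships 20; Q ships 75; R ships 95; S ships 70.)

2125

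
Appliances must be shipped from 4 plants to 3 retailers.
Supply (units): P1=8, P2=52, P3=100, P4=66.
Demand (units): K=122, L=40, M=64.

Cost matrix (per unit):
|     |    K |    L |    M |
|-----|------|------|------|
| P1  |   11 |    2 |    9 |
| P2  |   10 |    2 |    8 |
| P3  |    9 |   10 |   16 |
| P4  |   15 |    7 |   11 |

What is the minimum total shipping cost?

1914

An optimal shipping plan:
  P1→L: 8 × 2 = 16
  P2→K: 22 × 10 = 220
  P2→L: 30 × 2 = 60
  P3→K: 100 × 9 = 900
  P4→L: 2 × 7 = 14
  P4→M: 64 × 11 = 704
Total = 16 + 220 + 60 + 900 + 14 + 704 = 1914.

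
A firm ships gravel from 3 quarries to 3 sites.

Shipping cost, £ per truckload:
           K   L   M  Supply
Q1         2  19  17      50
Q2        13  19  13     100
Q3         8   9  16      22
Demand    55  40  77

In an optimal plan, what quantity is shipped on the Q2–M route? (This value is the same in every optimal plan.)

77

Solving gives:
  Q1→K: 50 × £2 = £100
  Q2→K: 5 × £13 = £65
  Q2→L: 18 × £19 = £342
  Q2→M: 77 × £13 = £1001
  Q3→L: 22 × £9 = £198
Total cost = £1706.
So Q2→M carries 77 truckloads.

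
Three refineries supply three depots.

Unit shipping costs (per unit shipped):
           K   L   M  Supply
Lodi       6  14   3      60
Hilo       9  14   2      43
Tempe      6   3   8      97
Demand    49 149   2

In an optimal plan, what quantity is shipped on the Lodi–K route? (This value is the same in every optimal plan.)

Solving gives:
  Lodi–K: 49 kL
  Lodi–L: 11 kL
  Hilo–L: 41 kL
  Hilo–M: 2 kL
  Tempe–L: 97 kL
Total cost = 1317.
So Lodi→K carries 49 kL.

49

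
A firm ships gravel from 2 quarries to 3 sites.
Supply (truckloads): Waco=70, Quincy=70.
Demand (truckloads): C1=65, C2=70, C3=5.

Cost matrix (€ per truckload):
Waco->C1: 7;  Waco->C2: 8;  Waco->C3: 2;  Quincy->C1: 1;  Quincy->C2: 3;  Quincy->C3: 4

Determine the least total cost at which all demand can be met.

One minimum-cost allocation:
  Waco→C2: 65 × €8 = €520
  Waco→C3: 5 × €2 = €10
  Quincy→C1: 65 × €1 = €65
  Quincy→C2: 5 × €3 = €15
Total = 520 + 10 + 65 + 15 = €610.
(Supply check: Waco ships 70; Quincy ships 70.)

610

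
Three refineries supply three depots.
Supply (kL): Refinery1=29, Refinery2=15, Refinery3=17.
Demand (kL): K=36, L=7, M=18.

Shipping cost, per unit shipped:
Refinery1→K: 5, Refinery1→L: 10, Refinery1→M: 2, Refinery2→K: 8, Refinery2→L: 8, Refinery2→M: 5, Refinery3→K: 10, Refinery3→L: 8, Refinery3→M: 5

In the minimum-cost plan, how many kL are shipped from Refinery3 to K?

0

Solving gives:
  Refinery1→K: 21 × 5 = 105
  Refinery1→M: 8 × 2 = 16
  Refinery2→K: 15 × 8 = 120
  Refinery3→L: 7 × 8 = 56
  Refinery3→M: 10 × 5 = 50
Total cost = 347.
The route Refinery3→K is not used.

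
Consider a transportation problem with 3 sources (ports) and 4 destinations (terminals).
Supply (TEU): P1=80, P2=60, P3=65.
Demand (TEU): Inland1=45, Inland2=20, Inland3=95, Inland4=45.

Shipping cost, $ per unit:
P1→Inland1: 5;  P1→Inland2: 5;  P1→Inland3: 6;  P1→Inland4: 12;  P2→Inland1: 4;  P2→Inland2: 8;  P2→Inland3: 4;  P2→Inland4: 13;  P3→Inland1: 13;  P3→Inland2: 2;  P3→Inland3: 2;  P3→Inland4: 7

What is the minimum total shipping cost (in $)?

1010

A cheapest plan:
  P1→Inland1: 45 × $5 = $225
  P1→Inland2: 20 × $5 = $100
  P1→Inland3: 15 × $6 = $90
  P2→Inland3: 60 × $4 = $240
  P3→Inland3: 20 × $2 = $40
  P3→Inland4: 45 × $7 = $315
Total = 225 + 100 + 90 + 240 + 40 + 315 = $1010.
(Supply check: P1 ships 80; P2 ships 60; P3 ships 65.)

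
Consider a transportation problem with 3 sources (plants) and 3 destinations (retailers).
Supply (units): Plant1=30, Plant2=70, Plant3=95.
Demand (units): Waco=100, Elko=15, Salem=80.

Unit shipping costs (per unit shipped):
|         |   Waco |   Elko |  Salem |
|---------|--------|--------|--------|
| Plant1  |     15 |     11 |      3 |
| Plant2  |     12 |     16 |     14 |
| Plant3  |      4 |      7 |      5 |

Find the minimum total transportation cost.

Optimal allocation:
  Plant1 to Salem: 30 units
  Plant2 to Waco: 70 units
  Plant3 to Waco: 30 units
  Plant3 to Elko: 15 units
  Plant3 to Salem: 50 units
Total cost = 1405.

1405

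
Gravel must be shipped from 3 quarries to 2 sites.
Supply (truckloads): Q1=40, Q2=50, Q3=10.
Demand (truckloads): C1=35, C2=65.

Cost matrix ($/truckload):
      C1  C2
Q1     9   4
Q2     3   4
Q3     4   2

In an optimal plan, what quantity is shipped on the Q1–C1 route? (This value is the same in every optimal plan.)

Optimal shipments:
  Q1->C2: 40 × $4 = $160
  Q2->C1: 35 × $3 = $105
  Q2->C2: 15 × $4 = $60
  Q3->C2: 10 × $2 = $20
Total cost = $345.
The route Q1→C1 is not used.

0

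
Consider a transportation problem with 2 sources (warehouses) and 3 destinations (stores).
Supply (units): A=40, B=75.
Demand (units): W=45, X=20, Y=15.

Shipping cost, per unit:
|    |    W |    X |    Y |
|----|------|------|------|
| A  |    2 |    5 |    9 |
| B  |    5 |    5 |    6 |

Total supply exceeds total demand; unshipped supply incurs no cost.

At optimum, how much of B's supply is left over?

Minimum-cost shipments:
  A to W: 40 × 2 = 80
  B to W: 5 × 5 = 25
  B to X: 20 × 5 = 100
  B to Y: 15 × 6 = 90
Total cost = 295.
B ships 40 of its 75, leaving 35.

35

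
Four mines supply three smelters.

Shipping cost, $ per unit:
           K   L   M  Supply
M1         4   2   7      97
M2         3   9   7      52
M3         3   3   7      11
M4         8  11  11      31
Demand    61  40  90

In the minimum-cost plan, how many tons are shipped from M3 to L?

0

Optimal shipments:
  M1→L: 40 tons
  M1→M: 57 tons
  M2→K: 50 tons
  M2→M: 2 tons
  M3→K: 11 tons
  M4→M: 31 tons
Total cost = $1017.
The route M3→L is not used.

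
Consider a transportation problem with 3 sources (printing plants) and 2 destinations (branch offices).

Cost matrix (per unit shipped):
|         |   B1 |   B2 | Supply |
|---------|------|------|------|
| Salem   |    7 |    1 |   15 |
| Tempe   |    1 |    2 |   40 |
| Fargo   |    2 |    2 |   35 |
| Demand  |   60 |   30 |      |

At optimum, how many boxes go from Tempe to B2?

Optimal shipments:
  Salem->B2: 15 × 1 = 15
  Tempe->B1: 40 × 1 = 40
  Fargo->B1: 20 × 2 = 40
  Fargo->B2: 15 × 2 = 30
Total cost = 125.
The route Tempe→B2 is not used.

0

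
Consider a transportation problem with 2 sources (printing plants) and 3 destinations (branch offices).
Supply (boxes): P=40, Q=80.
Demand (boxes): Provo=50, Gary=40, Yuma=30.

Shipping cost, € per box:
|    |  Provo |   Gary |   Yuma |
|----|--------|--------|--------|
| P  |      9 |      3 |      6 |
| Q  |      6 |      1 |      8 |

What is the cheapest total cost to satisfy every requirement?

One minimum-cost allocation:
  P→Gary: 10 × €3 = €30
  P→Yuma: 30 × €6 = €180
  Q→Provo: 50 × €6 = €300
  Q→Gary: 30 × €1 = €30
Total = 30 + 180 + 300 + 30 = €540.

540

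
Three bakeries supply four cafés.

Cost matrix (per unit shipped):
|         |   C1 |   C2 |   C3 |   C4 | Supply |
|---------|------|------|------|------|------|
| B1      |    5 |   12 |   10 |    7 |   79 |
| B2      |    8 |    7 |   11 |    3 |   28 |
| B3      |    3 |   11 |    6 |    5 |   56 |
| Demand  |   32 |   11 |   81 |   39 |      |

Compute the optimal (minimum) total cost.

1028

An optimal shipping plan:
  B1–C1: 32 × 5 = 160
  B1–C3: 25 × 10 = 250
  B1–C4: 22 × 7 = 154
  B2–C2: 11 × 7 = 77
  B2–C4: 17 × 3 = 51
  B3–C3: 56 × 6 = 336
Total = 160 + 250 + 154 + 77 + 51 + 336 = 1028.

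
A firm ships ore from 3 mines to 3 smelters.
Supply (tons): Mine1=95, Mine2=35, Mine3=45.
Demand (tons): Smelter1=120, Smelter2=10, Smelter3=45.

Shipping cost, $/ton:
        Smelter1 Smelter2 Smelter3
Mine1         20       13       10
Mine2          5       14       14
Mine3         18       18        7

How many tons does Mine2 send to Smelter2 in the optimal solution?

Solving gives:
  Mine1–Smelter1: 85 × $20 = $1700
  Mine1–Smelter2: 10 × $13 = $130
  Mine2–Smelter1: 35 × $5 = $175
  Mine3–Smelter3: 45 × $7 = $315
Total cost = $2320.
The route Mine2→Smelter2 is not used.

0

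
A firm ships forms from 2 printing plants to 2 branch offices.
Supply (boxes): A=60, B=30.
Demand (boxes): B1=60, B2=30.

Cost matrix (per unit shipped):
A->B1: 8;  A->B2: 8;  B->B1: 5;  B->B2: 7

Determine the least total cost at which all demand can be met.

630

One minimum-cost allocation:
  A–B1: 30 × 8 = 240
  A–B2: 30 × 8 = 240
  B–B1: 30 × 5 = 150
Total = 240 + 240 + 150 = 630.
(Supply check: A ships 60; B ships 30.)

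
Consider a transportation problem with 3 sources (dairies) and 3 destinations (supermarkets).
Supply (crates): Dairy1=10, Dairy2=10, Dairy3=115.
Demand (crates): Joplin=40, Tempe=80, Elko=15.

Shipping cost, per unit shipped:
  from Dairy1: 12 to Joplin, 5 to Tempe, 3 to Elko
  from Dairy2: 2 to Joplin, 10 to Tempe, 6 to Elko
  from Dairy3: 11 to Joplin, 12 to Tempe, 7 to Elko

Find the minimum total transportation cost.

1345

Optimal allocation:
  Dairy1–Tempe: 10 × 5 = 50
  Dairy2–Joplin: 10 × 2 = 20
  Dairy3–Joplin: 30 × 11 = 330
  Dairy3–Tempe: 70 × 12 = 840
  Dairy3–Elko: 15 × 7 = 105
Total = 50 + 20 + 330 + 840 + 105 = 1345.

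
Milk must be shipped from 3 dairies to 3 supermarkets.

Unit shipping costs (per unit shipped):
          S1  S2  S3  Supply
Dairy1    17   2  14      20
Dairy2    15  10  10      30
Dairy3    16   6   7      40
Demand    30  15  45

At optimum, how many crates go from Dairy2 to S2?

0

The minimum-cost plan:
  Dairy1→S1: 5 × 17 = 85
  Dairy1→S2: 15 × 2 = 30
  Dairy2→S1: 25 × 15 = 375
  Dairy2→S3: 5 × 10 = 50
  Dairy3→S3: 40 × 7 = 280
Total cost = 820.
The route Dairy2→S2 is not used.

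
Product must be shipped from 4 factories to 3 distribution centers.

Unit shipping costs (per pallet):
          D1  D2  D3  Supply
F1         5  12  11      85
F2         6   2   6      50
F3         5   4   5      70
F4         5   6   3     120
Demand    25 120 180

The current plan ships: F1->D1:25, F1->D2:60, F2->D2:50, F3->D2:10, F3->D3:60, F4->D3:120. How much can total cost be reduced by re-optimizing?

Current plan cost = 25·5 + 60·12 + 50·2 + 10·4 + 60·5 + 120·3 = 1645.
Optimal plan:
  F1–D1: 25 × 5 = 125
  F1–D3: 60 × 11 = 660
  F2–D2: 50 × 2 = 100
  F3–D2: 70 × 4 = 280
  F4–D3: 120 × 3 = 360
Optimal cost = 1525.
Saving = 1645 − 1525 = 120.

120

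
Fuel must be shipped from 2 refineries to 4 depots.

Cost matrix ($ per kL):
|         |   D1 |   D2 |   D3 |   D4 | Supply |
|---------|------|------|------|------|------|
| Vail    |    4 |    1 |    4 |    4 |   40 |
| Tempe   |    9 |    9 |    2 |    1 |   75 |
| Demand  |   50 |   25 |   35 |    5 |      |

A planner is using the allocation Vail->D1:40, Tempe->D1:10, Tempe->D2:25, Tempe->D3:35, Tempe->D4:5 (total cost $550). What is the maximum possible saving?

75

Current plan cost = 40·4 + 10·9 + 25·9 + 35·2 + 5·1 = $550.
Optimal plan:
  Vail–D1: 15 × $4 = $60
  Vail–D2: 25 × $1 = $25
  Tempe–D1: 35 × $9 = $315
  Tempe–D3: 35 × $2 = $70
  Tempe–D4: 5 × $1 = $5
Optimal cost = $475.
Saving = 550 − 475 = $75.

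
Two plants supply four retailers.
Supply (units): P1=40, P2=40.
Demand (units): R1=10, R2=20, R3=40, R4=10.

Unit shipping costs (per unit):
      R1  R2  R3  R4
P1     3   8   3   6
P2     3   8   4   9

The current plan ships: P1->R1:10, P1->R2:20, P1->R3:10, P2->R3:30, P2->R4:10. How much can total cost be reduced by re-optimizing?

50

Current plan cost = 10·3 + 20·8 + 10·3 + 30·4 + 10·9 = 430.
Optimal plan:
  P1 to R3: 30 × 3 = 90
  P1 to R4: 10 × 6 = 60
  P2 to R1: 10 × 3 = 30
  P2 to R2: 20 × 8 = 160
  P2 to R3: 10 × 4 = 40
Optimal cost = 380.
Saving = 430 − 380 = 50.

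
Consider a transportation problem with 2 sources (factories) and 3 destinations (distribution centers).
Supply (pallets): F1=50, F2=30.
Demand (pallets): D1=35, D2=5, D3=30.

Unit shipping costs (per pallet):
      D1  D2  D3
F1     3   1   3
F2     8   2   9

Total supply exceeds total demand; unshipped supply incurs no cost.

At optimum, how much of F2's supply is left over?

10

An optimal plan:
  F1 to D1: 20 × 3 = 60
  F1 to D3: 30 × 3 = 90
  F2 to D1: 15 × 8 = 120
  F2 to D2: 5 × 2 = 10
Total cost = 280.
F2 ships 20 of its 30, leaving 10.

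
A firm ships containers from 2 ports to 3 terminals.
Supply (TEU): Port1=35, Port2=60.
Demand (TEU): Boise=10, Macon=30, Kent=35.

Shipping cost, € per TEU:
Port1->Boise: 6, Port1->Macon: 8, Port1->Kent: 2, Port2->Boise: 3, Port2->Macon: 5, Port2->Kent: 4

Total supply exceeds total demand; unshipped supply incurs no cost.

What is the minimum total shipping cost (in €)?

250

A cheapest plan:
  Port1 to Kent: 35 TEU
  Port2 to Boise: 10 TEU
  Port2 to Macon: 30 TEU
Total cost = €250.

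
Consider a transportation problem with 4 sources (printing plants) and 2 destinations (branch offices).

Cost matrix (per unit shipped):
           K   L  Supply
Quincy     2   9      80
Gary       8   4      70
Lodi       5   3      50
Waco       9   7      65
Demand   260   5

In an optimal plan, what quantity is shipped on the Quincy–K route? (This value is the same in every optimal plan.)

80

The minimum-cost plan:
  Quincy→K: 80 × 2 = 160
  Gary→K: 65 × 8 = 520
  Gary→L: 5 × 4 = 20
  Lodi→K: 50 × 5 = 250
  Waco→K: 65 × 9 = 585
Total cost = 1535.
So Quincy→K carries 80 boxes.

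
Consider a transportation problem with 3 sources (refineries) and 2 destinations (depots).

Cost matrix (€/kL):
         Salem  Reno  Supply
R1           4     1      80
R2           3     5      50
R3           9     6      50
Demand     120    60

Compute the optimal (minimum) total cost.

740

One minimum-cost allocation:
  R1->Salem: 20 × €4 = €80
  R1->Reno: 60 × €1 = €60
  R2->Salem: 50 × €3 = €150
  R3->Salem: 50 × €9 = €450
Total = 80 + 60 + 150 + 450 = €740.
(Supply check: R1 ships 80; R2 ships 50; R3 ships 50.)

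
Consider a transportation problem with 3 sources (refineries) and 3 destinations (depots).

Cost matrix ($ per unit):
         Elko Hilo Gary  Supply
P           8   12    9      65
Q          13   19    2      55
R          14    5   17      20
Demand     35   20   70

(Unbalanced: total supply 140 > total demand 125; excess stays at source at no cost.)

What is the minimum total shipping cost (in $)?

625

An optimal shipping plan:
  P→Elko: 35 × $8 = $280
  P→Gary: 15 × $9 = $135
  Q→Gary: 55 × $2 = $110
  R→Hilo: 20 × $5 = $100
Total = 280 + 135 + 110 + 100 = $625.
(Supply check: P ships 50; Q ships 55; R ships 20.)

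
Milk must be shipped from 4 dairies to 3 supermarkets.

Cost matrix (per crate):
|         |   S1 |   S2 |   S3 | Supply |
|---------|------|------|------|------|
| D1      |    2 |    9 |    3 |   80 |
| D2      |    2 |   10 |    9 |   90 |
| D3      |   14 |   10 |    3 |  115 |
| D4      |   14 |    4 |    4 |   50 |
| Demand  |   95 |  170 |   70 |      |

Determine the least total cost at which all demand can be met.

A cheapest plan:
  D1→S1: 5 × 2 = 10
  D1→S2: 75 × 9 = 675
  D2→S1: 90 × 2 = 180
  D3→S2: 45 × 10 = 450
  D3→S3: 70 × 3 = 210
  D4→S2: 50 × 4 = 200
Total = 10 + 675 + 180 + 450 + 210 + 200 = 1725.

1725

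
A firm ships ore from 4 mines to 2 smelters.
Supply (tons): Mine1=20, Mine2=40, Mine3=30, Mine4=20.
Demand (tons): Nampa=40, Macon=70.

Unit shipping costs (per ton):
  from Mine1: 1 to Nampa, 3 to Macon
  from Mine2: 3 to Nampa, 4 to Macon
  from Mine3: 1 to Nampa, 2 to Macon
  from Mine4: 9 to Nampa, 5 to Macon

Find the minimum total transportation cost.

One minimum-cost allocation:
  Mine1→Nampa: 20 × 1 = 20
  Mine2→Nampa: 20 × 3 = 60
  Mine2→Macon: 20 × 4 = 80
  Mine3→Macon: 30 × 2 = 60
  Mine4→Macon: 20 × 5 = 100
Total = 20 + 60 + 80 + 60 + 100 = 320.
(Supply check: Mine1 ships 20; Mine2 ships 40; Mine3 ships 30; Mine4 ships 20.)

320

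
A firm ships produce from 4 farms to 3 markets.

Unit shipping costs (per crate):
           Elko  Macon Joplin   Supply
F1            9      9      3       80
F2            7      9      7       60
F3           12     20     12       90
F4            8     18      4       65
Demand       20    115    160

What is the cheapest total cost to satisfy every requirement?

Optimal allocation:
  F1–Macon: 55 × 9 = 495
  F1–Joplin: 25 × 3 = 75
  F2–Macon: 60 × 9 = 540
  F3–Elko: 20 × 12 = 240
  F3–Joplin: 70 × 12 = 840
  F4–Joplin: 65 × 4 = 260
Total = 495 + 75 + 540 + 240 + 840 + 260 = 2450.

2450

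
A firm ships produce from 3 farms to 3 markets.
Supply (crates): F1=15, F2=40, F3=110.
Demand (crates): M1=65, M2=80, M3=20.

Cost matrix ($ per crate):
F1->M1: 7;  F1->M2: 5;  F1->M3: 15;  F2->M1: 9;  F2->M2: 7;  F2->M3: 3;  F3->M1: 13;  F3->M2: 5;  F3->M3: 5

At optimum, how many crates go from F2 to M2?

0

The minimum-cost plan:
  F1 to M1: 15 × $7 = $105
  F2 to M1: 40 × $9 = $360
  F3 to M1: 10 × $13 = $130
  F3 to M2: 80 × $5 = $400
  F3 to M3: 20 × $5 = $100
Total cost = $1095.
The route F2→M2 is not used.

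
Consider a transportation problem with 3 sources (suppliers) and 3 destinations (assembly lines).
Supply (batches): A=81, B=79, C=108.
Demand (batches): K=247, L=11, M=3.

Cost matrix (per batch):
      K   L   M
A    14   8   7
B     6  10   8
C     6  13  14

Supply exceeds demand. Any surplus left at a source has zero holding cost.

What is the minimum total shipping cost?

An optimal shipping plan:
  A→K: 60 × 14 = 840
  A→L: 11 × 8 = 88
  A→M: 3 × 7 = 21
  B→K: 79 × 6 = 474
  C→K: 108 × 6 = 648
Total = 840 + 88 + 21 + 474 + 648 = 2071.
(Supply check: A ships 74; B ships 79; C ships 108.)

2071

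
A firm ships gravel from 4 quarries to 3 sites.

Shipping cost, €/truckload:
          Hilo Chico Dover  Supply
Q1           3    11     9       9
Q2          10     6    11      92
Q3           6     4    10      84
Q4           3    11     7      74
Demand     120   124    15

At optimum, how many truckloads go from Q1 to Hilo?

The minimum-cost plan:
  Q1–Hilo: 9 × €3 = €27
  Q2–Chico: 77 × €6 = €462
  Q2–Dover: 15 × €11 = €165
  Q3–Hilo: 37 × €6 = €222
  Q3–Chico: 47 × €4 = €188
  Q4–Hilo: 74 × €3 = €222
Total cost = €1286.
So Q1→Hilo carries 9 truckloads.

9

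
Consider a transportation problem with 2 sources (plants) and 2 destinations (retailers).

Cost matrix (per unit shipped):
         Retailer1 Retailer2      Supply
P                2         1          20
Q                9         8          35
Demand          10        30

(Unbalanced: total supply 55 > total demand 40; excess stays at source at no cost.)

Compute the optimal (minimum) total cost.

190

Optimal allocation:
  P to Retailer2: 20 × 1 = 20
  Q to Retailer1: 10 × 9 = 90
  Q to Retailer2: 10 × 8 = 80
Total = 20 + 90 + 80 = 190.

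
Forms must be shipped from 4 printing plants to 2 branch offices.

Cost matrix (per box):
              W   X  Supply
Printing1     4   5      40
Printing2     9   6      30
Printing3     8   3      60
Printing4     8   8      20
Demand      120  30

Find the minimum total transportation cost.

An optimal shipping plan:
  Printing1–W: 40 × 4 = 160
  Printing2–W: 30 × 9 = 270
  Printing3–W: 30 × 8 = 240
  Printing3–X: 30 × 3 = 90
  Printing4–W: 20 × 8 = 160
Total = 160 + 270 + 240 + 90 + 160 = 920.

920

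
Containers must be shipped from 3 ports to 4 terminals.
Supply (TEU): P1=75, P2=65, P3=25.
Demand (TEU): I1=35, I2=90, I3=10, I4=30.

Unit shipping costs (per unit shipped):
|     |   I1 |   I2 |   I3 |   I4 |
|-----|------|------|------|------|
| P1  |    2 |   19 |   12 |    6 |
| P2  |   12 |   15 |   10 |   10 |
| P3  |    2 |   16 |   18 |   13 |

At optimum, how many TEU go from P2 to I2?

65

Optimal shipments:
  P1→I1: 35 × 2 = 70
  P1→I3: 10 × 12 = 120
  P1→I4: 30 × 6 = 180
  P2→I2: 65 × 15 = 975
  P3→I2: 25 × 16 = 400
Total cost = 1745.
So P2→I2 carries 65 TEU.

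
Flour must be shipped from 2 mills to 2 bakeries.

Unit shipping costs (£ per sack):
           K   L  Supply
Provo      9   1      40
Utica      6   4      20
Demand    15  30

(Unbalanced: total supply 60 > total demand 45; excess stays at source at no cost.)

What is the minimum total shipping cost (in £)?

120

An optimal shipping plan:
  Provo→L: 30 × £1 = £30
  Utica→K: 15 × £6 = £90
Total = 30 + 90 = £120.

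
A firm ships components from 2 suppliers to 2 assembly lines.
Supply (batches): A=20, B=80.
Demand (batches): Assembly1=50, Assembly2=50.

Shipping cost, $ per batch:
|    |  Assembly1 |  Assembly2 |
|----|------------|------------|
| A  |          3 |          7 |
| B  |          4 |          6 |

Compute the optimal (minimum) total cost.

480

A cheapest plan:
  A->Assembly1: 20 × $3 = $60
  B->Assembly1: 30 × $4 = $120
  B->Assembly2: 50 × $6 = $300
Total = 60 + 120 + 300 = $480.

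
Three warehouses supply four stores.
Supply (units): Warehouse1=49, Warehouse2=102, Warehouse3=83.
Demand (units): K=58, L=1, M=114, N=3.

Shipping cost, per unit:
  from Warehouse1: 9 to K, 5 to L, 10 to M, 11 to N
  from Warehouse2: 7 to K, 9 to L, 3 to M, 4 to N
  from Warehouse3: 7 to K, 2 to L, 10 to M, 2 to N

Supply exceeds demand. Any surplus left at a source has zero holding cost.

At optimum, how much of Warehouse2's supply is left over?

0

An optimal plan:
  Warehouse1–M: 12 × 10 = 120
  Warehouse2–M: 102 × 3 = 306
  Warehouse3–K: 58 × 7 = 406
  Warehouse3–L: 1 × 2 = 2
  Warehouse3–N: 3 × 2 = 6
Total cost = 840.
Warehouse2 ships 102 of its 102, leaving 0.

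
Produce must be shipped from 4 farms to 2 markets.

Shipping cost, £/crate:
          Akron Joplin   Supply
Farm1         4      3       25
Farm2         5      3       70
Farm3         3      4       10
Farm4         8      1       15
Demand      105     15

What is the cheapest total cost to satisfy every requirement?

495

A cheapest plan:
  Farm1 to Akron: 25 × £4 = £100
  Farm2 to Akron: 70 × £5 = £350
  Farm3 to Akron: 10 × £3 = £30
  Farm4 to Joplin: 15 × £1 = £15
Total = 100 + 350 + 30 + 15 = £495.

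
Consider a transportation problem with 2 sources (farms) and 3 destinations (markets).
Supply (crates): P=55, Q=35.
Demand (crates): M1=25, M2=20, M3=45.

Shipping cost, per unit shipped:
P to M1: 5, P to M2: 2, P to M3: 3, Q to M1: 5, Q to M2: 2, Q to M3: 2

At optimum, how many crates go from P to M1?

25

Solving gives:
  P→M1: 25 × 5 = 125
  P→M2: 20 × 2 = 40
  P→M3: 10 × 3 = 30
  Q→M3: 35 × 2 = 70
Total cost = 265.
So P→M1 carries 25 crates.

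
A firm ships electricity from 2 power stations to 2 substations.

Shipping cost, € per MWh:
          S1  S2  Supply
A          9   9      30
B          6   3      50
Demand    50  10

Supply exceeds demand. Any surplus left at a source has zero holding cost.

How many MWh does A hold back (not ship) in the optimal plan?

20

An optimal plan:
  A to S1: 10 × €9 = €90
  B to S1: 40 × €6 = €240
  B to S2: 10 × €3 = €30
Total cost = €360.
A ships 10 of its 30, leaving 20.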